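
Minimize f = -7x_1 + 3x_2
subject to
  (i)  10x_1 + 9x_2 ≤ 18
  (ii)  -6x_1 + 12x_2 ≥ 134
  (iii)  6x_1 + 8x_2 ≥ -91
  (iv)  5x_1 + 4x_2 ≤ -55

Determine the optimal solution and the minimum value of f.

x_1 = -299/21, x_2 = 85/21, minimum f = 2348/21

Extreme points and f = -7x_1 + 3x_2:
  (-567/5, 128) → f = 5889/5
  (-541/30, 43/20) → f = 7961/60
  (-299/21, 85/21) → f = 2348/21
The feasible region is unbounded (it extends along (-4, 3), (-9, 10)), but f strictly increases along every unbounded feasible direction, so there is no improving ray and the minimum is attained at a vertex.

The binding constraints are -6x_1 + 12x_2 = 134 and 5x_1 + 4x_2 = -55.
Solving simultaneously gives x_1 = -299/21, x_2 = 85/21.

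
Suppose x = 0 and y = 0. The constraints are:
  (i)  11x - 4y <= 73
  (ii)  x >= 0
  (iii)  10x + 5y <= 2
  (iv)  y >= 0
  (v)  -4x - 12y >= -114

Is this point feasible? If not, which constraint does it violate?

(i): 0 ≤ 73 ✓
(ii): 0 ≥ 0 ✓
(iii): 0 ≤ 2 ✓
(iv): 0 ≥ 0 ✓
(v): 0 ≥ -114 ✓

feasible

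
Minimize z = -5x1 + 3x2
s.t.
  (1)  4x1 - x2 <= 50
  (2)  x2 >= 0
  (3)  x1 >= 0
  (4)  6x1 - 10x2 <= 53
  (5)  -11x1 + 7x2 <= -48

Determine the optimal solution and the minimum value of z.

Corner points and z = -5x1 + 3x2:
  (447/34, 44/17) → z = -1971/34
  (302/17, 358/17) → z = -436/17
  (53/6, 0) → z = -265/6
  (48/11, 0) → z = -240/11

x1 = 447/34, x2 = 44/17, minimum z = -1971/34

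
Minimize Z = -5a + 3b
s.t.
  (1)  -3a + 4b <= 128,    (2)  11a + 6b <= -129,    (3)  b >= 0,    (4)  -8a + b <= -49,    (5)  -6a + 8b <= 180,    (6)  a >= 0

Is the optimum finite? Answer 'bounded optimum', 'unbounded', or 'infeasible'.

The boundaries 11a + 6b = -129 and -8a + b = -49 meet at (165/59, -1571/59), but that point violates b ≥ 0. Every candidate vertex is excluded by some other constraint, so the feasible region is empty.

infeasible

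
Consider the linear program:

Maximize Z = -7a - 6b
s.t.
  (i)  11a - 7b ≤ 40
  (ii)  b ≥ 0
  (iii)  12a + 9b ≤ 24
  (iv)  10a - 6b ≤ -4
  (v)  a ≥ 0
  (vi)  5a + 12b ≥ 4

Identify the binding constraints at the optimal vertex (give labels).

Vertices and Z = -7a - 6b:
  (2/3, 16/9) → Z = -46/3
  (0, 8/3) → Z = -16
  (0, 2/3) → Z = -4

The maximum is at (0, 2/3). Substituting into each constraint, equality holds for (iv) and (v); the remaining constraints have slack.

(iv) and (v)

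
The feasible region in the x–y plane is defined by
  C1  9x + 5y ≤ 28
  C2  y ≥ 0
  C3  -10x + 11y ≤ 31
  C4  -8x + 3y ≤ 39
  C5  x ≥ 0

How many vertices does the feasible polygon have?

4

Pairwise boundary intersections that survive every other constraint:
  (28/9, 0)
  (153/149, 559/149)
  (0, 0)
  (0, 31/11)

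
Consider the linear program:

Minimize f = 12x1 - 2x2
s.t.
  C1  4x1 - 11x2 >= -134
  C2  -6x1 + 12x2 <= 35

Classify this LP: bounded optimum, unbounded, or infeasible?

From the feasible point (1223/18, 332/9), moving in the direction (-12, -6) keeps every constraint satisfied while f decreases without bound.

unbounded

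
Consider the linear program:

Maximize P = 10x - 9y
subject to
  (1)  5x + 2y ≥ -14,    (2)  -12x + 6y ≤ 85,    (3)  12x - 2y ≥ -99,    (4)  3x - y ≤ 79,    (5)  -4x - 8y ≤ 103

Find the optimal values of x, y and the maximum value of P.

The binding constraints are 3x - y = 79 and -4x - 8y = 103.
Solving simultaneously gives x = 529/28, y = -625/28.

x = 529/28, y = -625/28, maximum P = 10915/28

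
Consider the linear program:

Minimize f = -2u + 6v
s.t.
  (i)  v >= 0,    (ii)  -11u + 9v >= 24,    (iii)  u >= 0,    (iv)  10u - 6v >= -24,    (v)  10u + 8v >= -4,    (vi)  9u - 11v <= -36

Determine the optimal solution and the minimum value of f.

u = 0, v = 36/11, minimum f = 216/11

Feasible corners and f = -2u + 6v:
  (3/2, 9/2) → f = 24
  (0, 4) → f = 24
  (0, 36/11) → f = 216/11
The feasible region is unbounded (it extends along (3, 5), (9, 11)), but f strictly increases along every unbounded feasible direction, so there is no improving ray and the minimum is attained at a vertex.

The binding constraints are u = 0 and 9u - 11v = -36.
Solving simultaneously gives u = 0, v = 36/11.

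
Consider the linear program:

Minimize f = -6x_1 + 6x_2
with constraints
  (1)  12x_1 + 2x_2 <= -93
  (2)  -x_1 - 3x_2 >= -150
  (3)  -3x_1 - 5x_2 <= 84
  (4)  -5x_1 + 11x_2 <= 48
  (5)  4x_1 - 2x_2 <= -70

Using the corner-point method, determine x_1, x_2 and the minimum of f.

Corner points and f = -6x_1 + 6x_2:
  (-582/29, -138/29) → f = 2664/29
  (-259/13, -63/13) → f = 1176/13
  (-337/17, -79/17) → f = 1548/17

x_1 = -259/13, x_2 = -63/13, minimum f = 1176/13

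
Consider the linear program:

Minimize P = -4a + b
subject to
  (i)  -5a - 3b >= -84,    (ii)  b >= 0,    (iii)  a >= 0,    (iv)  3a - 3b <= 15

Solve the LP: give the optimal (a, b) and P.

a = 99/8, b = 59/8, minimum P = -337/8

The optimum lies where -5a - 3b = -84 and 3a - 3b = 15.
Solving simultaneously gives a = 99/8, b = 59/8.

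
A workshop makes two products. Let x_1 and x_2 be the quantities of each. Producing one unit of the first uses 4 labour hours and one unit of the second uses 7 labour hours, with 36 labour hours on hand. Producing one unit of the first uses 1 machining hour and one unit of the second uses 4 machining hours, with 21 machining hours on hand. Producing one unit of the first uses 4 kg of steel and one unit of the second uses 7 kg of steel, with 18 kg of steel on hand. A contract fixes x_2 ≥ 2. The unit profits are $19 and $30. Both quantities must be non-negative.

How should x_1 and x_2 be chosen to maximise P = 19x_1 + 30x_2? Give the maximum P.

x_1 = 1, x_2 = 2, maximum P = 79

Feasible corners and P = 19x_1 + 30x_2:
  (0, 18/7) → P = 540/7
  (0, 2) → P = 60
  (1, 2) → P = 79

The optimum lies where 4x_1 + 7x_2 = 18 and x_2 = 2.
Solving simultaneously gives x_1 = 1, x_2 = 2.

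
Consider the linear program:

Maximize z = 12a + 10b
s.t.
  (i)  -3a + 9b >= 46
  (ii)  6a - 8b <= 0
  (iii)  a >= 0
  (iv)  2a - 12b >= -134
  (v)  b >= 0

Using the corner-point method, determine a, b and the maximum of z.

a = 134/7, b = 201/14, maximum z = 2613/7

Vertices and z = 12a + 10b:
  (184/15, 46/5) → z = 1196/5
  (0, 46/9) → z = 460/9
  (134/7, 201/14) → z = 2613/7
  (0, 67/6) → z = 335/3

At the optimal vertex, 6a - 8b = 0 and 2a - 12b = -134.
Solving simultaneously gives a = 134/7, b = 201/14.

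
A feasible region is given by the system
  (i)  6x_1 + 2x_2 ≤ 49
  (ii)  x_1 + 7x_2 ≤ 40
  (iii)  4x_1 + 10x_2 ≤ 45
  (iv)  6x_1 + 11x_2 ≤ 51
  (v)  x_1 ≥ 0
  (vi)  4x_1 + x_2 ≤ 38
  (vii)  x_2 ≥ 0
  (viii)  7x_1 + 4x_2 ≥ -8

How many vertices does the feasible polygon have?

5

Of the 28 pairwise boundary intersections, those satisfying every inequality are:
  (437/54, 2/9)
  (49/6, 0)
  (15/16, 33/8)
  (0, 9/2)
  (0, 0)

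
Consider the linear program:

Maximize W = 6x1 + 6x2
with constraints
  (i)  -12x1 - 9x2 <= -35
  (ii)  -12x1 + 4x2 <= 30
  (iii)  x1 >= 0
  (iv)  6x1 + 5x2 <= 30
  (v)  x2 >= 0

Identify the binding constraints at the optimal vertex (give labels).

(iii) and (iv)

Extreme points and W = 6x1 + 6x2:
  (0, 35/9) → W = 70/3
  (35/12, 0) → W = 35/2
  (0, 6) → W = 36
  (5, 0) → W = 30

The maximum is at (0, 6). Substituting into each constraint, equality holds for (iii) and (iv); the remaining constraints have slack.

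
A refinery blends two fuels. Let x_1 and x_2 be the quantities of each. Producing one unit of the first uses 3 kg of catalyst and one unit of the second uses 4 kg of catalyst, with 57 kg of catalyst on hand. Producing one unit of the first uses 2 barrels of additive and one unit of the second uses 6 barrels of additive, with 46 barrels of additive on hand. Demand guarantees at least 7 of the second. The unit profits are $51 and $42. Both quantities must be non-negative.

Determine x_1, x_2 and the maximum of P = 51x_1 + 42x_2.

x_1 = 2, x_2 = 7, maximum P = 396

Extreme points and P = 51x_1 + 42x_2:
  (0, 23/3) → P = 322
  (0, 7) → P = 294
  (2, 7) → P = 396

The optimum lies where 2x_1 + 6x_2 = 46 and x_2 = 7.
Solving simultaneously gives x_1 = 2, x_2 = 7.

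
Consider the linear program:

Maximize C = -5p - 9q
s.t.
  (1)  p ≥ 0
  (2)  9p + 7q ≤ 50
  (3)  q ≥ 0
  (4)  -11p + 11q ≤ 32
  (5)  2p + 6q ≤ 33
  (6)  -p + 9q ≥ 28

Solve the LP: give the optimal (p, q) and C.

Extreme points and C = -5p - 9q:
  (163/88, 419/88) → C = -2293/44
  (127/44, 151/44) → C = -997/22
  (5/22, 69/22) → C = -323/11

p = 5/22, q = 69/22, maximum C = -323/11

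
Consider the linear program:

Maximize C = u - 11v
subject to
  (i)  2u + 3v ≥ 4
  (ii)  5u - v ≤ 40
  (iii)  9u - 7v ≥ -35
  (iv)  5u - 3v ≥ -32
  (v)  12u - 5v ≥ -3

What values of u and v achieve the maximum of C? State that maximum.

u = 124/17, v = -60/17, maximum C = 784/17

Vertices and C = u - 11v:
  (124/17, -60/17) → C = 784/17
  (11/46, 27/23) → C = -583/46
  (315/26, 535/26) → C = -2785/13
  (154/39, 131/13) → C = -4169/39

The binding constraints are 2u + 3v = 4 and 5u - v = 40.
Solving simultaneously gives u = 124/17, v = -60/17.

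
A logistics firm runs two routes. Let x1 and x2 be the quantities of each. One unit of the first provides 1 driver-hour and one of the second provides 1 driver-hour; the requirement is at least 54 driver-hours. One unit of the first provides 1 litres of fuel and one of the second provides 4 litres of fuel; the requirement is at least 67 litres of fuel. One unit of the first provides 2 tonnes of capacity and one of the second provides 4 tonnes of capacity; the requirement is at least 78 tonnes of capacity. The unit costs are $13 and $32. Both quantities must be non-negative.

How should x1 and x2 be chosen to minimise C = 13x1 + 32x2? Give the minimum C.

x1 = 149/3, x2 = 13/3, minimum C = 2353/3

Feasible corners and C = 13x1 + 32x2:
  (0, 54) → C = 1728
  (67, 0) → C = 871
  (149/3, 13/3) → C = 2353/3
The feasible region is unbounded (it extends along (0, 1), (1, 0)), but C strictly increases along every unbounded feasible direction, so there is no improving ray and the minimum is attained at a vertex.

At the optimal vertex, x1 + x2 = 54 and x1 + 4x2 = 67.
Solving simultaneously gives x1 = 149/3, x2 = 13/3.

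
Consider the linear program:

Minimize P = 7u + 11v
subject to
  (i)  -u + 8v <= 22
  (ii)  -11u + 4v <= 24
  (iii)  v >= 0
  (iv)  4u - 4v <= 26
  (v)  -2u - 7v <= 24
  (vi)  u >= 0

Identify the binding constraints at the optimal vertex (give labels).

(iii) and (vi)

Extreme points and P = 7u + 11v:
  (74/7, 57/14) → P = 1663/14
  (0, 11/4) → P = 121/4
  (13/2, 0) → P = 91/2
  (0, 0) → P = 0

The minimum is at (0, 0). Substituting into each constraint, equality holds for (iii) and (vi); the remaining constraints have slack.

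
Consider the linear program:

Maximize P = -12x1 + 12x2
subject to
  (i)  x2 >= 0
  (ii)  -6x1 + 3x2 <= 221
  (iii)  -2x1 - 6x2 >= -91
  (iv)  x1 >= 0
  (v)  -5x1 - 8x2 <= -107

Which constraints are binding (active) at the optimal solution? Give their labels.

Vertices and P = -12x1 + 12x2:
  (91/2, 0) → P = -546
  (107/5, 0) → P = -1284/5
  (0, 91/6) → P = 182
  (0, 107/8) → P = 321/2

The maximum is at (0, 91/6). Substituting into each constraint, equality holds for (iii) and (iv); the remaining constraints have slack.

(iii) and (iv)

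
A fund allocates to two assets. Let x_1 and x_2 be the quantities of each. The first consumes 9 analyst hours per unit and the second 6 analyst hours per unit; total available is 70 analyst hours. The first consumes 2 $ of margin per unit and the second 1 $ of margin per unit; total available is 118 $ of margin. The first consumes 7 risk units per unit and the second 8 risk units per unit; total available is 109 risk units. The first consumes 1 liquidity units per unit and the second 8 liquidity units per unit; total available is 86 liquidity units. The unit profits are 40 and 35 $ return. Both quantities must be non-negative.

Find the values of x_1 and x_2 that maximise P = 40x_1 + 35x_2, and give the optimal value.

x_1 = 2/3, x_2 = 32/3, maximum P = 400

Corner points and P = 40x_1 + 35x_2:
  (0, 0) → P = 0
  (0, 43/4) → P = 1505/4
  (70/9, 0) → P = 2800/9
  (2/3, 32/3) → P = 400

The binding constraints are 9x_1 + 6x_2 = 70 and x_1 + 8x_2 = 86.
Solving simultaneously gives x_1 = 2/3, x_2 = 32/3.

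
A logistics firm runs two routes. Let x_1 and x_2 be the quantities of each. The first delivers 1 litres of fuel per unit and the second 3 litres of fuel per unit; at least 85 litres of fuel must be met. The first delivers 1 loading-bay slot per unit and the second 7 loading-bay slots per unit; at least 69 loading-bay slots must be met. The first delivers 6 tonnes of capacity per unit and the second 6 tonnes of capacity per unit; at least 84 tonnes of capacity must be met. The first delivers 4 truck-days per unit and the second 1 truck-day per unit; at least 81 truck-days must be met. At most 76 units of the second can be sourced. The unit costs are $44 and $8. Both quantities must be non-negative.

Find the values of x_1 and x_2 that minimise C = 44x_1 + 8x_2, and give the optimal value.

Extreme points and C = 44x_1 + 8x_2:
  (85, 0) → C = 3740
  (158/11, 259/11) → C = 9024/11
  (5/4, 76) → C = 663
The feasible region is unbounded (it extends along (1, 0)), but C strictly increases along every unbounded feasible direction, so there is no improving ray and the minimum is attained at a vertex.

The optimum lies where 4x_1 + x_2 = 81 and x_2 = 76.
Solving simultaneously gives x_1 = 5/4, x_2 = 76.

x_1 = 5/4, x_2 = 76, minimum C = 663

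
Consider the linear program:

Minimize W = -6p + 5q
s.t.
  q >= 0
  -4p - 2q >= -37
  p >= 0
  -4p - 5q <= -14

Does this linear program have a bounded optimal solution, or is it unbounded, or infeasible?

bounded optimum

Vertices and W = -6p + 5q:
  (37/4, 0) → W = -111/2
  (7/2, 0) → W = -21
  (0, 37/2) → W = 185/2
  (0, 14/5) → W = 14
The feasible region has finitely many vertices and no improving ray; the minimum is -111/2 at (37/4, 0).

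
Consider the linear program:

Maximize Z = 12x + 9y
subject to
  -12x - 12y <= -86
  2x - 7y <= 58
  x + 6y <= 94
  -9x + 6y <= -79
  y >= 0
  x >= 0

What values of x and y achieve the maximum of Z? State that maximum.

The binding constraints are 2x - 7y = 58 and x + 6y = 94.
Solving simultaneously gives x = 1006/19, y = 130/19.

x = 1006/19, y = 130/19, maximum Z = 13242/19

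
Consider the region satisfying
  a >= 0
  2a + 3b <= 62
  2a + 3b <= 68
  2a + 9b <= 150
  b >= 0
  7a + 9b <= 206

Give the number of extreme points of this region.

5

Intersecting each pair of boundary lines and keeping only the points that satisfy every inequality leaves:
  (0, 50/3)
  (0, 0)
  (9, 44/3)
  (20, 22/3)
  (206/7, 0)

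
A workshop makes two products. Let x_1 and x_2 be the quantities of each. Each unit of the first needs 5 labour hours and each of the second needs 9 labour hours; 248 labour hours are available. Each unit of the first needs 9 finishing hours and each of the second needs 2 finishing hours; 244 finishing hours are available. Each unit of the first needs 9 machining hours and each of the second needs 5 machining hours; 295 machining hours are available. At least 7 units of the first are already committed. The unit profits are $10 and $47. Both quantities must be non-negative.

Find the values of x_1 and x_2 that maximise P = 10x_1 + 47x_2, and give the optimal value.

Vertices and P = 10x_1 + 47x_2:
  (244/9, 0) → P = 2440/9
  (7, 0) → P = 70
  (1700/71, 1012/71) → P = 64564/71
  (7, 71/3) → P = 3547/3

x_1 = 7, x_2 = 71/3, maximum P = 3547/3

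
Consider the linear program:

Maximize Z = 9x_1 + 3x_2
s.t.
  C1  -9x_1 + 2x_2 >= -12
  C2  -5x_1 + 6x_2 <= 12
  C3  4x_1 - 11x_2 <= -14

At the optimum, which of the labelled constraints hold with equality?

Extreme points and Z = 9x_1 + 3x_2:
  (24/11, 42/11) → Z = 342/11
  (160/91, 174/91) → Z = 1962/91
  (-48/31, 22/31) → Z = -366/31

The maximum is at (24/11, 42/11). Substituting into each constraint, equality holds for C1 and C2; the remaining constraints have slack.

C1 and C2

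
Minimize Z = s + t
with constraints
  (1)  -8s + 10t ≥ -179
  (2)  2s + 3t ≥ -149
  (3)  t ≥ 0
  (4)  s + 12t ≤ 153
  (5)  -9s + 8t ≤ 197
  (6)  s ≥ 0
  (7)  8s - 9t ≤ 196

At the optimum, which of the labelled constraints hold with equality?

(3) and (6)

Vertices and Z = s + t:
  (179/8, 0) → Z = 179/8
  (1839/53, 1045/106) → Z = 4723/106
  (0, 0) → Z = 0
  (0, 51/4) → Z = 51/4

The minimum is at (0, 0). Substituting into each constraint, equality holds for (3) and (6); the remaining constraints have slack.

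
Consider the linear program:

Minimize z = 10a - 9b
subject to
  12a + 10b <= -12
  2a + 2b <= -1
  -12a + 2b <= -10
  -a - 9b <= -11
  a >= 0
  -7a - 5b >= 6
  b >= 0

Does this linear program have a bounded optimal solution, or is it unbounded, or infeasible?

infeasible

The boundaries -7a - 5b = 6 and b = 0 meet at (-6/7, 0), but that point violates 12a + 10b ≤ -12. Every candidate vertex is excluded by some other constraint, so the feasible region is empty.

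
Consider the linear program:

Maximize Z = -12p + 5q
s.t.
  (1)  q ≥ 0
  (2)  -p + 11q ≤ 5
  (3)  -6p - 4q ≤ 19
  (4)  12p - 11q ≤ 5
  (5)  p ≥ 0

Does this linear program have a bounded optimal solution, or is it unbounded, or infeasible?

bounded optimum

Extreme points and Z = -12p + 5q:
  (5/12, 0) → Z = -5
  (0, 0) → Z = 0
  (10/11, 65/121) → Z = -995/121
  (0, 5/11) → Z = 25/11
The feasible region has finitely many vertices and no improving ray; the maximum is 25/11 at (0, 5/11).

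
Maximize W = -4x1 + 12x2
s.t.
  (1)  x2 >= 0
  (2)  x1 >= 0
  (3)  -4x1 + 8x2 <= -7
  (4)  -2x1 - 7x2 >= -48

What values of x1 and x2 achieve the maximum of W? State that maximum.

Feasible corners and W = -4x1 + 12x2:
  (7/4, 0) → W = -7
  (24, 0) → W = -96
  (433/44, 89/22) → W = 101/11

At the optimal vertex, -4x1 + 8x2 = -7 and -2x1 - 7x2 = -48.
Solving simultaneously gives x1 = 433/44, x2 = 89/22.

x1 = 433/44, x2 = 89/22, maximum W = 101/11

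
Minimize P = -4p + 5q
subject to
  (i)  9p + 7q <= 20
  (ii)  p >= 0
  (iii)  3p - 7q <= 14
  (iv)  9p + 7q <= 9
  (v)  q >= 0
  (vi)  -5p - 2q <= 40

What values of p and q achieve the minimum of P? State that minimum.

Vertices and P = -4p + 5q:
  (0, 9/7) → P = 45/7
  (0, 0) → P = 0
  (1, 0) → P = -4

The binding constraints are 9p + 7q = 9 and q = 0.
Solving simultaneously gives p = 1, q = 0.

p = 1, q = 0, minimum P = -4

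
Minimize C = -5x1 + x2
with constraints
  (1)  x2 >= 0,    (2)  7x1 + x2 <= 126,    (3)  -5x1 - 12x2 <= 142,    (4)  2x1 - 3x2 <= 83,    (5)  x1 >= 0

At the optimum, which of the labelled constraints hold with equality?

Feasible corners and C = -5x1 + x2:
  (18, 0) → C = -90
  (0, 0) → C = 0
  (0, 126) → C = 126

The minimum is at (18, 0). Substituting into each constraint, equality holds for (1) and (2); the remaining constraints have slack.

(1) and (2)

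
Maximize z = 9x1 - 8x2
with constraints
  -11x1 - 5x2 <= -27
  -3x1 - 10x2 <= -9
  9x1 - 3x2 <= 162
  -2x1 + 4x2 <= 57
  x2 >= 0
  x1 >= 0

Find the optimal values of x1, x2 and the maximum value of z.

Feasible corners and z = 9x1 - 8x2:
  (45/19, 18/95) → z = 99/5
  (0, 27/5) → z = -216/5
  (3, 0) → z = 27
  (273/10, 279/10) → z = 45/2
  (18, 0) → z = 162
  (0, 57/4) → z = -114

The optimum lies where 9x1 - 3x2 = 162 and x2 = 0.
Solving simultaneously gives x1 = 18, x2 = 0.

x1 = 18, x2 = 0, maximum z = 162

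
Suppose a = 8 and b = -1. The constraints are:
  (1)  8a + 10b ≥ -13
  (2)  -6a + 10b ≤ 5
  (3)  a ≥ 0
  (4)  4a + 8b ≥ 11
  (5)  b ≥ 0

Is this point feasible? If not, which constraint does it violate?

not feasible — violates (5)

Constraint (5): b = -1, which is not ≥ 0. All other constraints are satisfied.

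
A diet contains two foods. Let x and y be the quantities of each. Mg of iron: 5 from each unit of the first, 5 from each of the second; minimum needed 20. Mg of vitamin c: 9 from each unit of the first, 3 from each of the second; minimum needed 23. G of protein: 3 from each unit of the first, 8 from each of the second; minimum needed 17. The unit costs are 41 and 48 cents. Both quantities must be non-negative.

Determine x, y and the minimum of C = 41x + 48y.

x = 3, y = 1, minimum C = 171

Corner points and C = 41x + 48y:
  (0, 23/3) → C = 368
  (17/3, 0) → C = 697/3
  (11/6, 13/6) → C = 1075/6
  (3, 1) → C = 171
The feasible region is unbounded (it extends along (0, 1), (1, 0)), but C strictly increases along every unbounded feasible direction, so there is no improving ray and the minimum is attained at a vertex.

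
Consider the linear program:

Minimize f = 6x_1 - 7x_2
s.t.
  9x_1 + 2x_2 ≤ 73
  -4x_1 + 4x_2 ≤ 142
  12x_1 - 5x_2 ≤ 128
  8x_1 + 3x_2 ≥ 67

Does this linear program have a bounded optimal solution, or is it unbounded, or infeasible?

bounded optimum

Corner points and f = 6x_1 - 7x_2:
  (2/11, 785/22) → f = -5471/22
  (85/11, 19/11) → f = 377/11
  (-79/22, 351/11) → f = -2694/11
The feasible region has finitely many vertices and no improving ray; the minimum is -5471/22 at (2/11, 785/22).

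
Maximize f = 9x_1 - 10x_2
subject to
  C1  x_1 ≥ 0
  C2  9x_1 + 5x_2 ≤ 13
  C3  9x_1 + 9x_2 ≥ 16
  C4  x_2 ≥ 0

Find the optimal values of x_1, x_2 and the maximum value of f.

Extreme points and f = 9x_1 - 10x_2:
  (0, 13/5) → f = -26
  (0, 16/9) → f = -160/9
  (37/36, 3/4) → f = 7/4

x_1 = 37/36, x_2 = 3/4, maximum f = 7/4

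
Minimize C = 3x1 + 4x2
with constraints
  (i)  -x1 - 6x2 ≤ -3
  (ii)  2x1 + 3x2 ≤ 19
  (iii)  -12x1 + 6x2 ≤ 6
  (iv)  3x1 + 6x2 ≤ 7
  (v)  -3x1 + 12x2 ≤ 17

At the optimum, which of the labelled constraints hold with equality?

(i) and (iii)

Vertices and C = 3x1 + 4x2:
  (-3/13, 7/13) → C = 19/13
  (2, 1/6) → C = 20/3
  (1/15, 17/15) → C = 71/15

The minimum is at (-3/13, 7/13). Substituting into each constraint, equality holds for (i) and (iii); the remaining constraints have slack.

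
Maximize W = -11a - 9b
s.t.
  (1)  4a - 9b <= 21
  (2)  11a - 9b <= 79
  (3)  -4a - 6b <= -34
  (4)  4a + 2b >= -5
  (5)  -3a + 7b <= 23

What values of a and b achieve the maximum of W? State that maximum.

a = 50/23, b = 97/23, maximum W = -1423/23

Corner points and W = -11a - 9b:
  (58/7, 85/63) → W = -723/7
  (36/5, 13/15) → W = -87
  (76/5, 49/5) → W = -1277/5
  (50/23, 97/23) → W = -1423/23

The binding constraints are -4a - 6b = -34 and -3a + 7b = 23.
Solving simultaneously gives a = 50/23, b = 97/23.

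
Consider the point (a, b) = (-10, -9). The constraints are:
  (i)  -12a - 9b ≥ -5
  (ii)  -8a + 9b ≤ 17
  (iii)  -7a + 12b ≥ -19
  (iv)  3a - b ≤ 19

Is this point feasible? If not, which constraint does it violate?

Constraint (iii): -7a + 12b = -38, which is not ≥ -19. All other constraints are satisfied.

not feasible — violates (iii)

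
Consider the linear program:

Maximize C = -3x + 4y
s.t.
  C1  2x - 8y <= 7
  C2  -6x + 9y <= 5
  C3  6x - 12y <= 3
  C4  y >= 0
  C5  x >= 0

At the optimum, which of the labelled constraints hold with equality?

C2 and C5

Feasible corners and C = -3x + 4y:
  (0, 5/9) → C = 20/9
  (1/2, 0) → C = -3/2
  (0, 0) → C = 0
The feasible region is unbounded (it extends along (3, 2), (2, 1)), but C strictly decreases along every unbounded feasible direction, so there is no improving ray and the maximum is attained at a vertex.

The maximum is at (0, 5/9). Substituting into each constraint, equality holds for C2 and C5; the remaining constraints have slack.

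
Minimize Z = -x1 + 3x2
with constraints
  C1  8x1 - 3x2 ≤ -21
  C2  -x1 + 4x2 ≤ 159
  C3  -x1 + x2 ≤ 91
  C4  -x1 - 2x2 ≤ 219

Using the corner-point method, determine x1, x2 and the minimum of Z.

x1 = -699/19, x2 = -1731/19, minimum Z = -4494/19

Feasible corners and Z = -x1 + 3x2:
  (393/29, 1251/29) → Z = 3360/29
  (-699/19, -1731/19) → Z = -4494/19
  (-205/3, 68/3) → Z = 409/3
  (-401/3, -128/3) → Z = 17/3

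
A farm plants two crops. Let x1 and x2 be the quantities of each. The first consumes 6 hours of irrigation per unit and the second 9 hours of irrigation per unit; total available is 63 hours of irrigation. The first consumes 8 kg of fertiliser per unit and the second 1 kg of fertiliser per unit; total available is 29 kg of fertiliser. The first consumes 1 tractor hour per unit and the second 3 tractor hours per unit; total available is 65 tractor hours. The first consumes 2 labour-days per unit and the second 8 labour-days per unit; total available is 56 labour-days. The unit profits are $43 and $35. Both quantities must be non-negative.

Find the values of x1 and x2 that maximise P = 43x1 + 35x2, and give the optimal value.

Extreme points and P = 43x1 + 35x2:
  (0, 0) → P = 0
  (0, 7) → P = 245
  (29/8, 0) → P = 1247/8
  (3, 5) → P = 304

x1 = 3, x2 = 5, maximum P = 304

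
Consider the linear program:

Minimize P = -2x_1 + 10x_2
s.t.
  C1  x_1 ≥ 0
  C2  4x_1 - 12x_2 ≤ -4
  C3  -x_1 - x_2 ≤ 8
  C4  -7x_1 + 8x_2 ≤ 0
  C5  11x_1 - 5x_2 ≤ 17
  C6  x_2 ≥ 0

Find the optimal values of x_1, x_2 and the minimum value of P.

Feasible corners and P = -2x_1 + 10x_2:
  (8/13, 7/13) → P = 54/13
  (2, 1) → P = 6
  (136/53, 119/53) → P = 918/53

The binding constraints are 4x_1 - 12x_2 = -4 and -7x_1 + 8x_2 = 0.
Solving simultaneously gives x_1 = 8/13, x_2 = 7/13.

x_1 = 8/13, x_2 = 7/13, minimum P = 54/13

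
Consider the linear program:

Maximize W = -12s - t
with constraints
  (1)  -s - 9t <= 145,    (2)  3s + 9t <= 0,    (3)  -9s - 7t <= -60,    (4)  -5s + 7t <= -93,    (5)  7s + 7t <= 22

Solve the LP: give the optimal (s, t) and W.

Corner points and W = -12s - t:
  (1555/74, -1365/74) → W = -17295/74
  (1213/56, -1037/56) → W = -13519/56
  (19, -111/7) → W = -1485/7

The optimum lies where -9s - 7t = -60 and 7s + 7t = 22.
Solving simultaneously gives s = 19, t = -111/7.

s = 19, t = -111/7, maximum W = -1485/7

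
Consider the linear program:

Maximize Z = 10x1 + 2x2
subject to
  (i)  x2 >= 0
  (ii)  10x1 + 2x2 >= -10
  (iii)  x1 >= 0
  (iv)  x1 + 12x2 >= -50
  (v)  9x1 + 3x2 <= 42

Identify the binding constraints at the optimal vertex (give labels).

(i) and (v)

Vertices and Z = 10x1 + 2x2:
  (0, 0) → Z = 0
  (14/3, 0) → Z = 140/3
  (0, 14) → Z = 28

The maximum is at (14/3, 0). Substituting into each constraint, equality holds for (i) and (v); the remaining constraints have slack.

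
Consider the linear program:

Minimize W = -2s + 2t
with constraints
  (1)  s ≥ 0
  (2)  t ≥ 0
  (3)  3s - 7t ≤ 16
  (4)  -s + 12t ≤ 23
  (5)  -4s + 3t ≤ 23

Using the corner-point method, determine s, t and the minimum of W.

s = 353/29, t = 85/29, minimum W = -536/29

At the optimal vertex, 3s - 7t = 16 and -s + 12t = 23.
Solving simultaneously gives s = 353/29, t = 85/29.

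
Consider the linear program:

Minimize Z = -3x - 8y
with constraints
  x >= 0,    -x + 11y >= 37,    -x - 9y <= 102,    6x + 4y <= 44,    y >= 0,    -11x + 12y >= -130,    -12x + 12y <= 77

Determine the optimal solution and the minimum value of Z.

Extreme points and Z = -3x - 8y:
  (0, 37/11) → Z = -296/11
  (0, 77/12) → Z = -154/3
  (24/5, 19/5) → Z = -224/5
  (11/6, 33/4) → Z = -143/2

The optimum lies where 6x + 4y = 44 and -12x + 12y = 77.
Solving simultaneously gives x = 11/6, y = 33/4.

x = 11/6, y = 33/4, minimum Z = -143/2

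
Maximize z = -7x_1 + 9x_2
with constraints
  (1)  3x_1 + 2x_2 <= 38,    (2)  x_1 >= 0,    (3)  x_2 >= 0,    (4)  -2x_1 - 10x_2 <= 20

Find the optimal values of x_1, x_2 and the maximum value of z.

Corner points and z = -7x_1 + 9x_2:
  (0, 19) → z = 171
  (38/3, 0) → z = -266/3
  (0, 0) → z = 0

The optimum lies where 3x_1 + 2x_2 = 38 and x_1 = 0.
Solving simultaneously gives x_1 = 0, x_2 = 19.

x_1 = 0, x_2 = 19, maximum z = 171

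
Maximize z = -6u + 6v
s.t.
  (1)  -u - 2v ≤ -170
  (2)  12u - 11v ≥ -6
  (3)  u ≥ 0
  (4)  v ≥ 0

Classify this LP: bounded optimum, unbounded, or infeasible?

From the feasible point (1858/35, 2046/35), moving in the direction (11, 12) keeps every constraint satisfied while z increases without bound.

unbounded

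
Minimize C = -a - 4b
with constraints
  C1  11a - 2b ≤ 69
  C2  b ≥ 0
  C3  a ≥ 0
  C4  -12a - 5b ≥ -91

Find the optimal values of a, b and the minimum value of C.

a = 0, b = 91/5, minimum C = -364/5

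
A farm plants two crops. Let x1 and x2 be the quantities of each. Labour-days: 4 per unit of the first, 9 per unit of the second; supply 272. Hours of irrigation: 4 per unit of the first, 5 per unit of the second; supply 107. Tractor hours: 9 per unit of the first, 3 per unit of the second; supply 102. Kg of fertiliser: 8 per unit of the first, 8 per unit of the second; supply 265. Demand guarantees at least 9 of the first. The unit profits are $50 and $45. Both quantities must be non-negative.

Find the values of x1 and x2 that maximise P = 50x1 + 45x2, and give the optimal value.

x1 = 9, x2 = 7, maximum P = 765

Extreme points and P = 50x1 + 45x2:
  (34/3, 0) → P = 1700/3
  (9, 0) → P = 450
  (9, 7) → P = 765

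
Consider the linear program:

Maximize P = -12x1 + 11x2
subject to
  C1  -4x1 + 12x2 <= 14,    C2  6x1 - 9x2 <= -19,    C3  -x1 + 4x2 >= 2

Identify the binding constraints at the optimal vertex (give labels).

C1 and C3

Extreme points and P = -12x1 + 11x2:
  (-17/6, 2/9) → P = 328/9
  (-8, -3/2) → P = 159/2
  (-58/15, -7/15) → P = 619/15

The maximum is at (-8, -3/2). Substituting into each constraint, equality holds for C1 and C3; the remaining constraints have slack.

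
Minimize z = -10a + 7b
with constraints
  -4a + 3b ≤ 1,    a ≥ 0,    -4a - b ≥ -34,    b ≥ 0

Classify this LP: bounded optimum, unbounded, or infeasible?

Vertices and z = -10a + 7b:
  (0, 1/3) → z = 7/3
  (101/16, 35/4) → z = -15/8
  (0, 0) → z = 0
  (17/2, 0) → z = -85
The feasible region has finitely many vertices and no improving ray; the minimum is -85 at (17/2, 0).

bounded optimum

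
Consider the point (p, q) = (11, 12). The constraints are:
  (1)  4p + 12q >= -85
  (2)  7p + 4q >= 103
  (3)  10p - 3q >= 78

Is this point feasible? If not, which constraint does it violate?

Constraint (3): 10p - 3q = 74, which is not ≥ 78. All other constraints are satisfied.

not feasible — violates (3)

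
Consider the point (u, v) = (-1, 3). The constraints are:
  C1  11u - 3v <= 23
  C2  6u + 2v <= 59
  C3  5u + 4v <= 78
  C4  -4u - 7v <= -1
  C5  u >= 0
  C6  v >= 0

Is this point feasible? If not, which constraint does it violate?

not feasible — violates C5

Constraint C5: u = -1, which is not ≥ 0. All other constraints are satisfied.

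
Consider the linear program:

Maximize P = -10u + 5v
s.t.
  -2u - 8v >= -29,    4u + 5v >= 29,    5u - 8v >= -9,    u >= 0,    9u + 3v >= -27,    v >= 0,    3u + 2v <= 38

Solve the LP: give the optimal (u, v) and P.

Vertices and P = -10u + 5v:
  (87/22, 29/11) → P = -290/11
  (123/10, 11/20) → P = -481/4
  (29/4, 0) → P = -145/2
  (38/3, 0) → P = -380/3

The optimum lies where -2u - 8v = -29 and 4u + 5v = 29.
Solving simultaneously gives u = 87/22, v = 29/11.

u = 87/22, v = 29/11, maximum P = -290/11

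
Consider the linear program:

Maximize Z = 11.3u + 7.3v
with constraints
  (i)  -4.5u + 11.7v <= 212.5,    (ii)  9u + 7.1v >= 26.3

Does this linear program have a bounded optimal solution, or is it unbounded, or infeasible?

unbounded

From the feasible point (-120104/13725, 4513/305), moving in the direction (11.7, 4.5) keeps every constraint satisfied while Z increases without bound.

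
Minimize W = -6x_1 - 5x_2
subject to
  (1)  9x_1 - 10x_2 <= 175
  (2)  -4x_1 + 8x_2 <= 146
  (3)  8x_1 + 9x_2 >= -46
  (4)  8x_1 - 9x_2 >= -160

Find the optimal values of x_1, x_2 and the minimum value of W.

Feasible corners and W = -6x_1 - 5x_2:
  (715/8, 1007/16) → W = -13615/16
  (1115/161, -1814/161) → W = 340/23
  (17/14, 132/7) → W = -711/7
  (-103/8, 19/3) → W = 547/12

The binding constraints are 9x_1 - 10x_2 = 175 and -4x_1 + 8x_2 = 146.
Solving simultaneously gives x_1 = 715/8, x_2 = 1007/16.

x_1 = 715/8, x_2 = 1007/16, minimum W = -13615/16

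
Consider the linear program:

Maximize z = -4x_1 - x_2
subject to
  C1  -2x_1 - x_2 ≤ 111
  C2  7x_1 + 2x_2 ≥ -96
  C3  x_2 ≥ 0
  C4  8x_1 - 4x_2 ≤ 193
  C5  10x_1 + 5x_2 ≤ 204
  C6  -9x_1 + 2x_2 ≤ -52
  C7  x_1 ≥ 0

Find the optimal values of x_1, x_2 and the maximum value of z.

x_1 = 52/9, x_2 = 0, maximum z = -208/9

Vertices and z = -4x_1 - x_2:
  (102/5, 0) → z = -408/5
  (52/9, 0) → z = -208/9
  (668/65, 1316/65) → z = -3988/65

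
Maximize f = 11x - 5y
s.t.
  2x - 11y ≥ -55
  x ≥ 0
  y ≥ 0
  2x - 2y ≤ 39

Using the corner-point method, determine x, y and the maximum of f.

x = 539/18, y = 94/9, maximum f = 1663/6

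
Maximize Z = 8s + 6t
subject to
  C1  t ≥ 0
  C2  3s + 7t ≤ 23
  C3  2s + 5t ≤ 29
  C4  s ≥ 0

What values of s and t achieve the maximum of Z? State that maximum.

Feasible corners and Z = 8s + 6t:
  (23/3, 0) → Z = 184/3
  (0, 0) → Z = 0
  (0, 23/7) → Z = 138/7

The binding constraints are t = 0 and 3s + 7t = 23.
Solving simultaneously gives s = 23/3, t = 0.

s = 23/3, t = 0, maximum Z = 184/3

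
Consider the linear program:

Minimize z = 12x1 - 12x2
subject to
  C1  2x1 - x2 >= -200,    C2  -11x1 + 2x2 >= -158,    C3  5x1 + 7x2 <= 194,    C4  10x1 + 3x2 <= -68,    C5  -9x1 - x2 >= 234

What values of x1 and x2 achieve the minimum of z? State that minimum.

x1 = -1206/19, x2 = 1388/19, minimum z = -31128/19

Extreme points and z = 12x1 - 12x2:
  (-1206/19, 1388/19) → z = -31128/19
  (-310/29, -3996/29) → z = 44232/29
  (-916/29, 1458/29) → z = -28488/29
The feasible region is unbounded (it extends along (-2, -11), (-1, -2)), but z strictly increases along every unbounded feasible direction, so there is no improving ray and the minimum is attained at a vertex.

The optimum lies where 2x1 - x2 = -200 and 5x1 + 7x2 = 194.
Solving simultaneously gives x1 = -1206/19, x2 = 1388/19.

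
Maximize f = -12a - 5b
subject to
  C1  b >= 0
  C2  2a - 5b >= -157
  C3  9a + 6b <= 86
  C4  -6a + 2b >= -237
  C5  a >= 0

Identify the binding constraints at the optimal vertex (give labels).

Feasible corners and f = -12a - 5b:
  (86/9, 0) → f = -344/3
  (0, 0) → f = 0
  (0, 43/3) → f = -215/3

The maximum is at (0, 0). Substituting into each constraint, equality holds for C1 and C5; the remaining constraints have slack.

C1 and C5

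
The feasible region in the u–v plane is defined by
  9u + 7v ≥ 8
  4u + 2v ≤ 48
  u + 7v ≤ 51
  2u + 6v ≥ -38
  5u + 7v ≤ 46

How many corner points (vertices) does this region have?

Of the 10 pairwise boundary intersections, those satisfying every inequality are:
  (-43/8, 451/56)
  (157/20, -179/20)
  (91/5, -62/5)
  (122/9, -28/9)
  (-5/4, 209/28)

5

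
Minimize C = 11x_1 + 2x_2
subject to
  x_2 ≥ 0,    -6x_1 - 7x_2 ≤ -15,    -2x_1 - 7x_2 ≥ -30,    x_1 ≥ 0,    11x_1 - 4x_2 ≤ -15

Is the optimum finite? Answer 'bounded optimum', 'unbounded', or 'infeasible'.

Feasible corners and C = 11x_1 + 2x_2:
  (0, 30/7) → C = 60/7
  (3/17, 72/17) → C = 177/17
  (0, 15/4) → C = 15/2
The feasible region has finitely many vertices and no improving ray; the minimum is 15/2 at (0, 15/4).

bounded optimum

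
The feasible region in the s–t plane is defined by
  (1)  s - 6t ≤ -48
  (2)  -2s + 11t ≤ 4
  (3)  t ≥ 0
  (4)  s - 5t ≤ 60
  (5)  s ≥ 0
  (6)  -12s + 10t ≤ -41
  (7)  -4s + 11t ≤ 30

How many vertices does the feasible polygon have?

3

The feasible vertices (each the meet of two boundaries and inside every other half-plane) are:
  (504, 92)
  (600, 108)
  (680, 124)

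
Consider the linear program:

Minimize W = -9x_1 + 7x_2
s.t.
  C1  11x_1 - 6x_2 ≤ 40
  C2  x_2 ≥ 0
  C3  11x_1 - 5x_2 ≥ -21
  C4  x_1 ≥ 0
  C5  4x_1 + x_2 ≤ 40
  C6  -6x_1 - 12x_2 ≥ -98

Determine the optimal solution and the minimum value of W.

Extreme points and W = -9x_1 + 7x_2:
  (40/11, 0) → W = -360/11
  (89/14, 419/84) → W = -1873/84
  (0, 0) → W = 0
  (0, 21/5) → W = 147/5
  (119/81, 602/81) → W = 3143/81

The optimum lies where 11x_1 - 6x_2 = 40 and x_2 = 0.
Solving simultaneously gives x_1 = 40/11, x_2 = 0.

x_1 = 40/11, x_2 = 0, minimum W = -360/11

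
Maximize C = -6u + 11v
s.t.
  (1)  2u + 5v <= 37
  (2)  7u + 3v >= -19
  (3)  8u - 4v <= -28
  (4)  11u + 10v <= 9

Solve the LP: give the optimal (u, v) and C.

Feasible corners and C = -6u + 11v:
  (-40/13, 11/13) → C = 361/13
  (-217/37, 272/37) → C = 4294/37
  (-61/31, 95/31) → C = 1411/31

u = -217/37, v = 272/37, maximum C = 4294/37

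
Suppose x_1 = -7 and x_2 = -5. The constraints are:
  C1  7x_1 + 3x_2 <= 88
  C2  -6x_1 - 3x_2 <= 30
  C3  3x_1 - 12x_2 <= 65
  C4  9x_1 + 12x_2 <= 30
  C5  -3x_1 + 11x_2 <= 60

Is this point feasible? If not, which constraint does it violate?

not feasible — violates C2

Constraint C2: -6x_1 - 3x_2 = 57, which is not ≤ 30. All other constraints are satisfied.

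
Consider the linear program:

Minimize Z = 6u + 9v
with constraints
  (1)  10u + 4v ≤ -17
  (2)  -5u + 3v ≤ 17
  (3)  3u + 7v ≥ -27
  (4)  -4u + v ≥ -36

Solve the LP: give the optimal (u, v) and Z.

Corner points and Z = 6u + 9v:
  (-119/50, 17/10) → Z = 51/50
  (-11/58, -219/58) → Z = -2037/58
  (-50/11, -21/11) → Z = -489/11

u = -50/11, v = -21/11, minimum Z = -489/11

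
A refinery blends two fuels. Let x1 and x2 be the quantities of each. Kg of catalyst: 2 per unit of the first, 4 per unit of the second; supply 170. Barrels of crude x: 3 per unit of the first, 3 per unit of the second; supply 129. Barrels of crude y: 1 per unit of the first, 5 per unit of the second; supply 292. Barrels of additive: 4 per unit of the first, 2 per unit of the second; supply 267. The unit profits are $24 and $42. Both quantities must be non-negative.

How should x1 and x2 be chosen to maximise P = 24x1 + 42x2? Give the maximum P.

Feasible corners and P = 24x1 + 42x2:
  (0, 0) → P = 0
  (0, 85/2) → P = 1785
  (43, 0) → P = 1032
  (1, 42) → P = 1788

x1 = 1, x2 = 42, maximum P = 1788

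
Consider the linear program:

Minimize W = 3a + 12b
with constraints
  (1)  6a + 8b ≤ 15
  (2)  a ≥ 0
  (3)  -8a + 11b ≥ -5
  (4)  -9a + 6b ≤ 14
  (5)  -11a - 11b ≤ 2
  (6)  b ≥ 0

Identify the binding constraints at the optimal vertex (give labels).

(2) and (6)

Vertices and W = 3a + 12b:
  (0, 15/8) → W = 45/2
  (41/26, 9/13) → W = 339/26
  (0, 0) → W = 0
  (5/8, 0) → W = 15/8

The minimum is at (0, 0). Substituting into each constraint, equality holds for (2) and (6); the remaining constraints have slack.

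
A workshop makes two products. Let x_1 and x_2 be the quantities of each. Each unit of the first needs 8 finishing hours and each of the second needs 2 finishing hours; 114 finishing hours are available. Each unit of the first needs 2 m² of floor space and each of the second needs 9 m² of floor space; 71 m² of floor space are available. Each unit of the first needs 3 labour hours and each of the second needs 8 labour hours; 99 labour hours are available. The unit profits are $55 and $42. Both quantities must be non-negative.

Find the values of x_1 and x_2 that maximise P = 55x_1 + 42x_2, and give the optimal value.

Feasible corners and P = 55x_1 + 42x_2:
  (0, 0) → P = 0
  (0, 71/9) → P = 994/3
  (57/4, 0) → P = 3135/4
  (13, 5) → P = 925

The binding constraints are 8x_1 + 2x_2 = 114 and 2x_1 + 9x_2 = 71.
Solving simultaneously gives x_1 = 13, x_2 = 5.

x_1 = 13, x_2 = 5, maximum P = 925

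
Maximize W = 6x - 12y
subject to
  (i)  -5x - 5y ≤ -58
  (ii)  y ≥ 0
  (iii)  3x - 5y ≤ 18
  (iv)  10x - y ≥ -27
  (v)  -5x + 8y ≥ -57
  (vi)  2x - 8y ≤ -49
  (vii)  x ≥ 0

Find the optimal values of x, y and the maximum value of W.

x = 389/14, y = 183/14, maximum W = 69/7

Corner points and W = 6x - 12y:
  (219/50, 361/50) → W = -1509/25
  (0, 58/5) → W = -696/5
  (141, 81) → W = -126
  (389/14, 183/14) → W = 69/7
  (0, 27) → W = -324
The feasible region is unbounded (it extends along (1, 10), (8, 5)), but W strictly decreases along every unbounded feasible direction, so there is no improving ray and the maximum is attained at a vertex.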